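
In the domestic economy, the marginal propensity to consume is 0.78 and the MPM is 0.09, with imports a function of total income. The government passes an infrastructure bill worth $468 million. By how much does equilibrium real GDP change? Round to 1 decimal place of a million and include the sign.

Spending multiplier = 1/(1 − c + m) = 1/(1 − 0.78 + 0.09) = 1/0.31 ≈ 3.226.
ΔY = k × ΔG = (+$468 million) / 0.31 ≈ +$1,509.7 million.

+$1,509.7 million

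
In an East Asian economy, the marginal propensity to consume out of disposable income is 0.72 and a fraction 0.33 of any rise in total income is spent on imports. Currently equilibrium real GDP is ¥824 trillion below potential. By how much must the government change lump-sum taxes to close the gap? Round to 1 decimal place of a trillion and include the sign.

−¥698.1 trillion

Spending multiplier = 1/(1 − c + m) = 1/(1 − 0.72 + 0.33) = 1/0.61 ≈ 1.639.
Tax multiplier = −c·k = −0.72/0.61 ≈ −1.18. Need ΔY = +¥824 trillion, so ΔT = ΔY/(−c·k) = −(+¥824 trillion) × 0.61 / 0.72 ≈ −¥698.1 trillion.
The government should cut lump-sum taxes by ¥698.1 trillion.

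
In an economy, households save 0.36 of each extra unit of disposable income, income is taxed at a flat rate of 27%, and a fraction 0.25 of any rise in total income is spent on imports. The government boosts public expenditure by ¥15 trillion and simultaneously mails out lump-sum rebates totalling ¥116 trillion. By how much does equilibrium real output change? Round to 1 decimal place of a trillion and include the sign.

+¥114.0 trillion

MPC = 1 − MPS = 1 − 0.36 = 0.64.
Expenditure multiplier = 1/(1 − c(1−t) + m) = 1/(1 − 0.64×0.73 + 0.25) = 1/0.7828 ≈ 1.277.
ΔG contributes k·ΔG = (+¥15 trillion) / 0.7828 ≈ +¥19.2 trillion.
ΔT of −¥116 trillion changes first-round spending by −c·ΔT = +¥74.24 trillion, contributing k·(−c·ΔT) = (+¥74.24 trillion) / 0.7828 ≈ +¥94.8 trillion.
Net ΔY = k(ΔG − c·ΔT) = (+¥89.24 trillion) / 0.7828 ≈ +¥114 trillion.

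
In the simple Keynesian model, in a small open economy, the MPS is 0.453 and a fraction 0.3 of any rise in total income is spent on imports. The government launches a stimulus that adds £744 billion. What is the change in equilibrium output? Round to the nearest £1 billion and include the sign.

MPC = 1 − MPS = 1 − 0.453 = 0.547.
Expenditure multiplier = 1/(1 − c + m) = 1/(1 − 0.547 + 0.3) = 1/0.753 ≈ 1.328.
ΔY = k × ΔG = (+£744 billion) / 0.753 ≈ +£988 billion.

+£988 billion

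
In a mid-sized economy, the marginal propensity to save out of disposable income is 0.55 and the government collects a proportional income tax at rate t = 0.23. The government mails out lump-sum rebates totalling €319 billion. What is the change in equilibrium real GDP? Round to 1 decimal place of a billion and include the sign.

+€219.7 billion

MPC = 1 − MPS = 1 − 0.55 = 0.45.
A lump-sum tax change of −€319 billion shifts disposable income by +€319 billion; first-round consumption changes by −c × ΔT = −0.45 × (−€319 billion) = +€143.55 billion.
Expenditure multiplier = 1/(1 − c(1−t)) = 1/(1 − 0.45×0.77) = 1/0.6535 ≈ 1.53.
The tax multiplier is −c × k ≈ −0.689, so ΔY = k × (−c·ΔT) = (+€143.55 billion) / 0.6535 ≈ +€219.7 billion.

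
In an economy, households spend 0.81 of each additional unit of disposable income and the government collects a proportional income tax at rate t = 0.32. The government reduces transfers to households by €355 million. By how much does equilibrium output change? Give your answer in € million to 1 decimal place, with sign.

The transfer change shifts disposable income by −€355 million, so first-round consumption changes by c·ΔTR = 0.81 × (−€355 million) = −€287.55 million.
Expenditure multiplier = 1/(1 − c(1−t)) = 1/(1 − 0.81×0.68) = 1/0.4492 ≈ 2.226.
The transfer multiplier is c × k ≈ 1.803, so ΔY = k × (c·ΔTR) = (−€287.55 million) / 0.4492 ≈ −€640.1 million.

−€640.1 million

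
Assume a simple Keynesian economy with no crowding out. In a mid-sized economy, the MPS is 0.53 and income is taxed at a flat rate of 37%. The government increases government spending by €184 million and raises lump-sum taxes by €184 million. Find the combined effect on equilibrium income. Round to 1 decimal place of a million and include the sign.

MPC = 1 − MPS = 1 − 0.53 = 0.47.
Expenditure multiplier = 1/(1 − c(1−t)) = 1/(1 − 0.47×0.63) = 1/0.7039 ≈ 1.421.
ΔG contributes k·ΔG = (+€184 million) / 0.7039 ≈ +€261.4 million.
ΔT of +€184 million changes first-round spending by −c·ΔT = −€86.48 million, contributing k·(−c·ΔT) = (−€86.48 million) / 0.7039 ≈ −€122.9 million.
Net ΔY = k(ΔG − c·ΔT) = (+€97.52 million) / 0.7039 ≈ +€138.5 million.

+€138.5 million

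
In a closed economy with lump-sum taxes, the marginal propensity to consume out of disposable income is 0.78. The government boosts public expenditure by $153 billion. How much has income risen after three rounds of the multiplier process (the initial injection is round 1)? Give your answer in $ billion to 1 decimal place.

$365.4 billion

Round 1 adds ΔG = $153 billion; each later round is MPC = 0.78 times the previous.
After 3 rounds: 153 + 119.34 + 93.0852 = ΔG·(1 − c^3)/(1 − c) = 153 × (1 − 0.474552)/0.22 ≈ $365.4 billion.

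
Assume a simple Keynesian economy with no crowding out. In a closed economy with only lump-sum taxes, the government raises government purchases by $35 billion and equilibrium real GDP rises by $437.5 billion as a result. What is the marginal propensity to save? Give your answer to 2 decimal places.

0.08

Implied spending multiplier k = ΔY/ΔG = 437.5/35 = 12.5.
Since k = 1/(1 − MPC), MPC = 1 − 1/k = 1 − ΔG/ΔY = 1 − 35/437.5 = 0.92.
MPS = 1 − MPC = 0.08.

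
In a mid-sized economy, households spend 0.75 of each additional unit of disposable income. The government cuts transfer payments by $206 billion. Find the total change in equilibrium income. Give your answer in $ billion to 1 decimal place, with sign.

−$618.0 billion

The transfer change shifts disposable income by −$206 billion, so first-round consumption changes by c·ΔTR = 0.75 × (−$206 billion) = −$154.5 billion.
Expenditure multiplier = 1/(1 − MPC) = 1/(1 − 0.75) = 1/0.25 = 4.
The transfer multiplier is c × k = 3, so ΔY = k × (c·ΔTR) = (−$154.5 billion) / 0.25 = −$618 billion.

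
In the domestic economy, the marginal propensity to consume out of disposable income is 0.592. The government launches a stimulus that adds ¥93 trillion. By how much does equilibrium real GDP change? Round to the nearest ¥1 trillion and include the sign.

Government-spending multiplier = 1/(1 − MPC) = 1/(1 − 0.592) = 1/0.408 ≈ 2.451.
ΔY = k × ΔG = (+¥93 trillion) / 0.408 ≈ +¥228 trillion.

+¥228 trillion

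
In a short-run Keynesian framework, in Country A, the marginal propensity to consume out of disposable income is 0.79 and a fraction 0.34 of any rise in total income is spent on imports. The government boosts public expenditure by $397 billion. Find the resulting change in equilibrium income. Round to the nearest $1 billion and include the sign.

+$722 billion

Expenditure multiplier = 1/(1 − c + m) = 1/(1 − 0.79 + 0.34) = 1/0.55 ≈ 1.818.
ΔY = k × ΔG = (+$397 billion) / 0.55 ≈ +$722 billion.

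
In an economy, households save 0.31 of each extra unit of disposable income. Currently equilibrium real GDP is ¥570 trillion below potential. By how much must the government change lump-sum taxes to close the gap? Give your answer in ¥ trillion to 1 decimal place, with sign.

MPC = 1 − MPS = 1 − 0.31 = 0.69.
Spending multiplier = 1/(1 − MPC) = 1/(1 − 0.69) = 1/0.31 ≈ 3.226.
Tax multiplier = −c·k = −0.69/0.31 ≈ −2.226. Need ΔY = +¥570 trillion, so ΔT = ΔY/(−c·k) = −(+¥570 trillion) × 0.31 / 0.69 ≈ −¥256.1 trillion.
The government should cut lump-sum taxes by ¥256.1 trillion.

−¥256.1 trillion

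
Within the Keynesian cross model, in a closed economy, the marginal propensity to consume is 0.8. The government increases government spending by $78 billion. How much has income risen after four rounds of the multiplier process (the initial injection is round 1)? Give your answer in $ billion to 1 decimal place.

Round 1 adds ΔG = $78 billion; each later round is MPC = 0.8 times the previous.
After 4 rounds: 78 + 62.4 + 49.92 + 39.936 = ΔG·(1 − c^4)/(1 − c) = 78 × (1 − 0.4096)/0.2 ≈ $230.3 billion.

$230.3 billion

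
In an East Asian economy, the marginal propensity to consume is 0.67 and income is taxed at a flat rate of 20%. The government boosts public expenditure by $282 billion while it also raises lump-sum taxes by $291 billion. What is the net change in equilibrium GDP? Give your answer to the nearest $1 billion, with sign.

+$188 billion

Expenditure multiplier = 1/(1 − c(1−t)) = 1/(1 − 0.67×0.8) = 1/0.464 ≈ 2.155.
ΔG contributes k·ΔG = (+$282 billion) / 0.464 ≈ +$607.8 billion.
ΔT of +$291 billion changes first-round spending by −c·ΔT = −$194.97 billion, contributing k·(−c·ΔT) = (−$194.97 billion) / 0.464 ≈ −$420.2 billion.
Net ΔY = k(ΔG − c·ΔT) = (+$87.03 billion) / 0.464 ≈ +$188 billion.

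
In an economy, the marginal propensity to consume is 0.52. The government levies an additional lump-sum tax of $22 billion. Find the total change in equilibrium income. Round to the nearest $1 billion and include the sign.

A lump-sum tax change of +$22 billion shifts disposable income by −$22 billion; first-round consumption changes by −c × ΔT = −0.52 × (+$22 billion) = −$11.44 billion.
Expenditure multiplier = 1/(1 − MPC) = 1/(1 − 0.52) = 1/0.48 ≈ 2.083.
The tax multiplier is −c × k ≈ −1.083, so ΔY = k × (−c·ΔT) = (−$11.44 billion) / 0.48 ≈ −$24 billion.

−$24 billion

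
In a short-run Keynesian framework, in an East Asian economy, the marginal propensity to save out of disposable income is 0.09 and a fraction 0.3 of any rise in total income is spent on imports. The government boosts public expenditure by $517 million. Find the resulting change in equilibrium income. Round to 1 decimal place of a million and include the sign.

+$1,325.6 million

MPC = 1 − MPS = 1 − 0.09 = 0.91.
Spending multiplier = 1/(1 − c + m) = 1/(1 − 0.91 + 0.3) = 1/0.39 ≈ 2.564.
ΔY = k × ΔG = (+$517 million) / 0.39 ≈ +$1,325.6 million.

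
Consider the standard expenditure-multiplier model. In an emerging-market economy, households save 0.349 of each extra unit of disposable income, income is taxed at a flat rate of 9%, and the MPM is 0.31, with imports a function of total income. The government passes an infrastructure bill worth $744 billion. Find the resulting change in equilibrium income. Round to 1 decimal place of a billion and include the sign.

+$1,036.8 billion

MPC = 1 − MPS = 1 − 0.349 = 0.651.
Spending multiplier = 1/(1 − c(1−t) + m) = 1/(1 − 0.651×0.91 + 0.31) = 1/0.71759 ≈ 1.394.
ΔY = k × ΔG = (+$744 billion) / 0.71759 ≈ +$1,036.8 billion.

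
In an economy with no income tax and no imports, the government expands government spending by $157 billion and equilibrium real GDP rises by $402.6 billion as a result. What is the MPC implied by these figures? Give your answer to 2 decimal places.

Implied spending multiplier k = ΔY/ΔG = 402.6/157 ≈ 2.5643.
Since k = 1/(1 − MPC), MPC = 1 − 1/k = 1 − ΔG/ΔY = 1 − 157/402.6 ≈ 0.61.

0.61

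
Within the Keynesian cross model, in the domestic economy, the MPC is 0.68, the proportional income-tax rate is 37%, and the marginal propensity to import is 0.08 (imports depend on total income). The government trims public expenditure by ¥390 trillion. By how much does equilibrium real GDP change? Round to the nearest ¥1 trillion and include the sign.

−¥599 trillion

Expenditure multiplier = 1/(1 − c(1−t) + m) = 1/(1 − 0.68×0.63 + 0.08) = 1/0.6516 ≈ 1.535.
ΔY = k × ΔG = (−¥390 trillion) / 0.6516 ≈ −¥599 trillion.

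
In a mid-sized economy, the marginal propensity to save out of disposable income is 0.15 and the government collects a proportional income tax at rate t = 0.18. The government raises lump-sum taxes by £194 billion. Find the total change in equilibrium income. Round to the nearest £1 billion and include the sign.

MPC = 1 − MPS = 1 − 0.15 = 0.85.
A lump-sum tax change of +£194 billion shifts disposable income by −£194 billion; first-round consumption changes by −c × ΔT = −0.85 × (+£194 billion) = −£164.9 billion.
Expenditure multiplier = 1/(1 − c(1−t)) = 1/(1 − 0.85×0.82) = 1/0.303 ≈ 3.3.
The tax multiplier is −c × k ≈ −2.805, so ΔY = k × (−c·ΔT) = (−£164.9 billion) / 0.303 ≈ −£544 billion.

−£544 billion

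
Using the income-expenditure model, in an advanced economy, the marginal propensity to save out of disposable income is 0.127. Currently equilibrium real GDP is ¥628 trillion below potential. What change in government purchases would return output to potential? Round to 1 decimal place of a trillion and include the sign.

+¥79.8 trillion

MPC = 1 − MPS = 1 − 0.127 = 0.873.
Spending multiplier = 1/(1 − MPC) = 1/(1 − 0.873) = 1/0.127 ≈ 7.874.
Need ΔY = +¥628 trillion, so ΔG = ΔY/k = (+¥628 trillion) × 0.127 ≈ +¥79.8 trillion.
The government should increase government purchases by ¥79.8 trillion.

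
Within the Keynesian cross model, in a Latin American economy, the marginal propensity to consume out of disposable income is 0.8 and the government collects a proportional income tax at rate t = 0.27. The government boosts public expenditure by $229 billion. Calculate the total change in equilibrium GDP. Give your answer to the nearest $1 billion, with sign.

+$550 billion

Expenditure multiplier = 1/(1 − c(1−t)) = 1/(1 − 0.8×0.73) = 1/0.416 ≈ 2.404.
ΔY = k × ΔG = (+$229 billion) / 0.416 ≈ +$550 billion.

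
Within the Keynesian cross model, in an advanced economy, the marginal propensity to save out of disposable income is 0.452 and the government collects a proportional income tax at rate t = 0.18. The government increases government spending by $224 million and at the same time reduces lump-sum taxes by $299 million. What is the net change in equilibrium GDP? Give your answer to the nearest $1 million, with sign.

+$704 million

MPC = 1 − MPS = 1 − 0.452 = 0.548.
Expenditure multiplier = 1/(1 − c(1−t)) = 1/(1 − 0.548×0.82) = 1/0.55064 ≈ 1.816.
ΔG contributes k·ΔG = (+$224 million) / 0.55064 ≈ +$406.8 million.
ΔT of −$299 million changes first-round spending by −c·ΔT = +$163.852 million, contributing k·(−c·ΔT) = (+$163.852 million) / 0.55064 ≈ +$297.6 million.
Net ΔY = k(ΔG − c·ΔT) = (+$387.852 million) / 0.55064 ≈ +$704 million.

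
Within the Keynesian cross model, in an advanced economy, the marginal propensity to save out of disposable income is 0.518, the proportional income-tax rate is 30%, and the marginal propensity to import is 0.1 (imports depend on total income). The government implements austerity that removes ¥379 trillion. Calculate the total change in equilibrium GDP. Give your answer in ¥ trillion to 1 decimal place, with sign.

−¥497.0 trillion

MPC = 1 − MPS = 1 − 0.518 = 0.482.
Expenditure multiplier = 1/(1 − c(1−t) + m) = 1/(1 − 0.482×0.7 + 0.1) = 1/0.7626 ≈ 1.311.
ΔY = k × ΔG = (−¥379 trillion) / 0.7626 ≈ −¥497 trillion.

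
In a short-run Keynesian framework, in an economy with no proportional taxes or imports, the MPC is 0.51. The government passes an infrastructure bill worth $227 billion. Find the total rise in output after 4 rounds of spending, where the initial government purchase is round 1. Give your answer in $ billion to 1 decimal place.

Round 1 adds ΔG = $227 billion; each later round is MPC = 0.51 times the previous.
After 4 rounds: 227 + 115.77 + 59.0427 + 30.111777 = ΔG·(1 − c^4)/(1 − c) = 227 × (1 − 0.06765201)/0.49 ≈ $431.9 billion.

$431.9 billion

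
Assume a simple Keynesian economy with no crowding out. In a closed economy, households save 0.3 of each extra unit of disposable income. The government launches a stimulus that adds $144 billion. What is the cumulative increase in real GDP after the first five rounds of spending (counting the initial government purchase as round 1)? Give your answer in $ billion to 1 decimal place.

MPC = 1 − MPS = 1 − 0.3 = 0.7.
Round 1 adds ΔG = $144 billion; each later round is MPC = 0.7 times the previous.
After 5 rounds: 144 + 100.8 + 70.56 + 49.392 + 34.5744 = ΔG·(1 − c^5)/(1 − c) = 144 × (1 − 0.16807)/0.3 ≈ $399.3 billion.

$399.3 billion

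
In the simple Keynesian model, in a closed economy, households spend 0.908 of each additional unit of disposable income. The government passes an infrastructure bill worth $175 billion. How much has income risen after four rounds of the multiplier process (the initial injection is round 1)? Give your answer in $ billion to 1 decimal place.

Round 1 adds ΔG = $175 billion; each later round is MPC = 0.908 times the previous.
After 4 rounds: 175 + 158.9 + 144.2812 + 131.0073296 = ΔG·(1 − c^4)/(1 − c) = 175 × (1 − 0.679740887296)/0.092 ≈ $609.2 billion.

$609.2 billion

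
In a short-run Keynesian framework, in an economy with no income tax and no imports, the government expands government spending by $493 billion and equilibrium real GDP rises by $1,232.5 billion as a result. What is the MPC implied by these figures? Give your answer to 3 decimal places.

0.600

Implied spending multiplier k = ΔY/ΔG = 1,232.5/493 = 2.5.
Since k = 1/(1 − MPC), MPC = 1 − 1/k = 1 − ΔG/ΔY = 1 − 493/1,232.5 = 0.600.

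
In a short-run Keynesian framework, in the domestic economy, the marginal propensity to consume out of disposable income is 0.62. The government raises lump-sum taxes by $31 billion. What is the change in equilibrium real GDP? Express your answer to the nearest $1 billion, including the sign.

−$51 billion

A lump-sum tax change of +$31 billion shifts disposable income by −$31 billion; first-round consumption changes by −c × ΔT = −0.62 × (+$31 billion) = −$19.22 billion.
Expenditure multiplier = 1/(1 − MPC) = 1/(1 − 0.62) = 1/0.38 ≈ 2.632.
The tax multiplier is −c × k ≈ −1.632, so ΔY = k × (−c·ΔT) = (−$19.22 billion) / 0.38 ≈ −$51 billion.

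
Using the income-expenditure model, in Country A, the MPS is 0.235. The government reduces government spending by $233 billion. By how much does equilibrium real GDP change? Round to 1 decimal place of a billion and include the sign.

−$991.5 billion

MPC = 1 − MPS = 1 − 0.235 = 0.765.
Government-spending multiplier = 1/(1 − MPC) = 1/(1 − 0.765) = 1/0.235 ≈ 4.255.
ΔY = k × ΔG = (−$233 billion) / 0.235 ≈ −$991.5 billion.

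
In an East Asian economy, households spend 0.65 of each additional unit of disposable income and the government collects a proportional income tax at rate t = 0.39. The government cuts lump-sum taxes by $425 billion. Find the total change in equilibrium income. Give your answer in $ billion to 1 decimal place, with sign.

+$457.7 billion

A lump-sum tax change of −$425 billion shifts disposable income by +$425 billion; first-round consumption changes by −c × ΔT = −0.65 × (−$425 billion) = +$276.25 billion.
Expenditure multiplier = 1/(1 − c(1−t)) = 1/(1 − 0.65×0.61) = 1/0.6035 ≈ 1.657.
The tax multiplier is −c × k ≈ −1.077, so ΔY = k × (−c·ΔT) = (+$276.25 billion) / 0.6035 ≈ +$457.7 billion.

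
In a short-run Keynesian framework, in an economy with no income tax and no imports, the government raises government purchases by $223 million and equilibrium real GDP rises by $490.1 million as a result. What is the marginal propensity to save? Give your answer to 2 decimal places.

0.46

Implied spending multiplier k = ΔY/ΔG = 490.1/223 ≈ 2.1978.
Since k = 1/(1 − MPC), MPC = 1 − 1/k = 1 − ΔG/ΔY = 1 − 223/490.1 ≈ 0.54.
MPS = 1 − MPC = 0.46.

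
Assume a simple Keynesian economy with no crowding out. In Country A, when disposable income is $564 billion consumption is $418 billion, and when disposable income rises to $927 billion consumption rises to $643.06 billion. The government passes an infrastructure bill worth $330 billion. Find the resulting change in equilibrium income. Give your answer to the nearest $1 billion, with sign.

+$868 billion

MPC = ΔC/ΔYd = (643.06 − 418)/(927 − 564) = 225.06/363 = 0.62.
Spending multiplier = 1/(1 − MPC) = 1/(1 − 0.62) = 1/0.38 ≈ 2.632.
ΔY = k × ΔG = (+$330 billion) / 0.38 ≈ +$868 billion.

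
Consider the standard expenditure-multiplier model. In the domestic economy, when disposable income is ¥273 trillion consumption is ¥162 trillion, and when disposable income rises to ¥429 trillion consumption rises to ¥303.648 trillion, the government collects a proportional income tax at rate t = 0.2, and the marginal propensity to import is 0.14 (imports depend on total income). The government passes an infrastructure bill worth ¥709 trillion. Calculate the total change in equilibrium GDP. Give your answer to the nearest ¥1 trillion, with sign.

+¥1,714 trillion

MPC = ΔC/ΔYd = (303.648 − 162)/(429 − 273) = 141.648/156 = 0.908.
Expenditure multiplier = 1/(1 − c(1−t) + m) = 1/(1 − 0.908×0.8 + 0.14) = 1/0.4136 ≈ 2.418.
ΔY = k × ΔG = (+¥709 trillion) / 0.4136 ≈ +¥1,714 trillion.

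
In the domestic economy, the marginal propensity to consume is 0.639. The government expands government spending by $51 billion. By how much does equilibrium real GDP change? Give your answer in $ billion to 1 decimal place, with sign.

+$141.3 billion

Spending multiplier = 1/(1 − MPC) = 1/(1 − 0.639) = 1/0.361 ≈ 2.77.
ΔY = k × ΔG = (+$51 billion) / 0.361 ≈ +$141.3 billion.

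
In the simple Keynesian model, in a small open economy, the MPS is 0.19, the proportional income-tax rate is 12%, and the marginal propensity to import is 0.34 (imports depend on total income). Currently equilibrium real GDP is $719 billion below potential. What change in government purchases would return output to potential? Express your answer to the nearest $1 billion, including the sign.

MPC = 1 − MPS = 1 − 0.19 = 0.81.
Spending multiplier = 1/(1 − c(1−t) + m) = 1/(1 − 0.81×0.88 + 0.34) = 1/0.6272 ≈ 1.594.
Need ΔY = +$719 billion, so ΔG = ΔY/k = (+$719 billion) × 0.6272 ≈ +$451 billion.
The government should increase government purchases by $451 billion.

+$451 billion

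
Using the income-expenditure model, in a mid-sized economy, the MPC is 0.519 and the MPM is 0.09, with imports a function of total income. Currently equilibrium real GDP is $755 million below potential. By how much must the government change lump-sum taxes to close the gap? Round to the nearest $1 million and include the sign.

−$831 million

Spending multiplier = 1/(1 − c + m) = 1/(1 − 0.519 + 0.09) = 1/0.571 ≈ 1.751.
Tax multiplier = −c·k = −0.519/0.571 ≈ −0.909. Need ΔY = +$755 million, so ΔT = ΔY/(−c·k) = −(+$755 million) × 0.571 / 0.519 ≈ −$831 million.
The government should cut lump-sum taxes by $831 million.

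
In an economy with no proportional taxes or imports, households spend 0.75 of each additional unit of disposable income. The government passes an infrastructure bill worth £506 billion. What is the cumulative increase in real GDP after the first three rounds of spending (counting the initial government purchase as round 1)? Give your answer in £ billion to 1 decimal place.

Round 1 adds ΔG = £506 billion; each later round is MPC = 0.75 times the previous.
After 3 rounds: 506 + 379.5 + 284.625 = ΔG·(1 − c^3)/(1 − c) = 506 × (1 − 0.421875)/0.25 ≈ £1,170.1 billion.

£1,170.1 billion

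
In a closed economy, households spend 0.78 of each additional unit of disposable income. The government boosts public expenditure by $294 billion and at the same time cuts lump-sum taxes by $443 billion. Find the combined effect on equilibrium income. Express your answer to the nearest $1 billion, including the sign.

Expenditure multiplier = 1/(1 − MPC) = 1/(1 − 0.78) = 1/0.22 ≈ 4.545.
ΔG contributes k·ΔG = (+$294 billion) / 0.22 ≈ +$1,336.4 billion.
ΔT of −$443 billion changes first-round spending by −c·ΔT = +$345.54 billion, contributing k·(−c·ΔT) = (+$345.54 billion) / 0.22 ≈ +$1,570.6 billion.
Net ΔY = k(ΔG − c·ΔT) = (+$639.54 billion) / 0.22 = +$2,907 billion.

+$2,907 billion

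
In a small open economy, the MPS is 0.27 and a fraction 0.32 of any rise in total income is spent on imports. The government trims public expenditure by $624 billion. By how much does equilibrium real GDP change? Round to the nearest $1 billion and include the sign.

−$1,058 billion

MPC = 1 − MPS = 1 − 0.27 = 0.73.
Spending multiplier = 1/(1 − c + m) = 1/(1 − 0.73 + 0.32) = 1/0.59 ≈ 1.695.
ΔY = k × ΔG = (−$624 billion) / 0.59 ≈ −$1,058 billion.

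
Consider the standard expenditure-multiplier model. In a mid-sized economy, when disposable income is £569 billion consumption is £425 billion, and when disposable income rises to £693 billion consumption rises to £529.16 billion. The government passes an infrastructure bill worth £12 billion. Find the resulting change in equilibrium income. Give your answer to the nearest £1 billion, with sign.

+£75 billion

MPC = ΔC/ΔYd = (529.16 − 425)/(693 − 569) = 104.16/124 = 0.84.
Government-spending multiplier = 1/(1 − MPC) = 1/(1 − 0.84) = 1/0.16 = 6.25.
ΔY = k × ΔG = (+£12 billion) / 0.16 = +£75 billion.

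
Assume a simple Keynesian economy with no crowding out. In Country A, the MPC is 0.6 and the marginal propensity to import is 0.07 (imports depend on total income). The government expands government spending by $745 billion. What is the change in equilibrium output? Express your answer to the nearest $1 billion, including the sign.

+$1,585 billion

Spending multiplier = 1/(1 − c + m) = 1/(1 − 0.6 + 0.07) = 1/0.47 ≈ 2.128.
ΔY = k × ΔG = (+$745 billion) / 0.47 ≈ +$1,585 billion.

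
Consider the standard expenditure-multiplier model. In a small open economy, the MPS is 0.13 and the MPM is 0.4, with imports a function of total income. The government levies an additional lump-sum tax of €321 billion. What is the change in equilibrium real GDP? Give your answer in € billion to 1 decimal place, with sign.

MPC = 1 − MPS = 1 − 0.13 = 0.87.
A lump-sum tax change of +€321 billion shifts disposable income by −€321 billion; first-round consumption changes by −c × ΔT = −0.87 × (+€321 billion) = −€279.27 billion.
Expenditure multiplier = 1/(1 − c + m) = 1/(1 − 0.87 + 0.4) = 1/0.53 ≈ 1.887.
The tax multiplier is −c × k ≈ −1.642, so ΔY = k × (−c·ΔT) = (−€279.27 billion) / 0.53 ≈ −€526.9 billion.

−€526.9 billion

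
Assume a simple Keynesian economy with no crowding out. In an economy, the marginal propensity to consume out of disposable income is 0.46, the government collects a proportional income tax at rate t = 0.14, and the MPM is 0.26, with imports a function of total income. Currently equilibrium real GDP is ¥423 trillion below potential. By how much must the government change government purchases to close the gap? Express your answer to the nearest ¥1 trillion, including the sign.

+¥366 trillion

Spending multiplier = 1/(1 − c(1−t) + m) = 1/(1 − 0.46×0.86 + 0.26) = 1/0.8644 ≈ 1.157.
Need ΔY = +¥423 trillion, so ΔG = ΔY/k = (+¥423 trillion) × 0.8644 ≈ +¥366 trillion.
The government should increase government purchases by ¥366 trillion.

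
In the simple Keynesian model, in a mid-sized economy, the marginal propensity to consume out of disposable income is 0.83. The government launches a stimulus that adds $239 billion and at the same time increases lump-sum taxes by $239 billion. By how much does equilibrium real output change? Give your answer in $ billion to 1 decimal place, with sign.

+$239.0 billion

Expenditure multiplier = 1/(1 − MPC) = 1/(1 − 0.83) = 1/0.17 ≈ 5.882.
ΔG contributes k·ΔG = (+$239 billion) / 0.17 ≈ +$1,405.9 billion.
ΔT of +$239 billion changes first-round spending by −c·ΔT = −$198.37 billion, contributing k·(−c·ΔT) = (−$198.37 billion) / 0.17 ≈ −$1,166.9 billion.
With ΔG = ΔT and no other leakages, the balanced-budget multiplier is 1, so ΔY = ΔG = +$239 billion.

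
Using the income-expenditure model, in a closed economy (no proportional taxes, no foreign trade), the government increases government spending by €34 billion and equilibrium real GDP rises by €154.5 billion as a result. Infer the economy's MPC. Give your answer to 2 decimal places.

0.78

Implied spending multiplier k = ΔY/ΔG = 154.5/34 ≈ 4.5441.
Since k = 1/(1 − MPC), MPC = 1 − 1/k = 1 − ΔG/ΔY = 1 − 34/154.5 ≈ 0.78.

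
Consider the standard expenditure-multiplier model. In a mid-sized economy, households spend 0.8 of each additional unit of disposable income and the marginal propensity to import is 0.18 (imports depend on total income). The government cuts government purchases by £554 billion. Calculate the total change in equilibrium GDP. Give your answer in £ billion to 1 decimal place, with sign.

Spending multiplier = 1/(1 − c + m) = 1/(1 − 0.8 + 0.18) = 1/0.38 ≈ 2.632.
ΔY = k × ΔG = (−£554 billion) / 0.38 ≈ −£1,457.9 billion.

−£1,457.9 billion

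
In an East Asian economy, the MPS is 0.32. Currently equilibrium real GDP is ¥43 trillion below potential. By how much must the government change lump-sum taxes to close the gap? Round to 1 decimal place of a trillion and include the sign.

MPC = 1 − MPS = 1 − 0.32 = 0.68.
Spending multiplier = 1/(1 − MPC) = 1/(1 − 0.68) = 1/0.32 = 3.125.
Tax multiplier = −c·k = −0.68/0.32 = −2.125. Need ΔY = +¥43 trillion, so ΔT = ΔY/(−c·k) = −(+¥43 trillion) × 0.32 / 0.68 ≈ −¥20.2 trillion.
The government should cut lump-sum taxes by ¥20.2 trillion.

−¥20.2 trillion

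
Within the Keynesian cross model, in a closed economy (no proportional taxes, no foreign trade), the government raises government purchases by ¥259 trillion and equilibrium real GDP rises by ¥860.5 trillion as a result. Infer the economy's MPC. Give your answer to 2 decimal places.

Implied spending multiplier k = ΔY/ΔG = 860.5/259 ≈ 3.3224.
Since k = 1/(1 − MPC), MPC = 1 − 1/k = 1 − ΔG/ΔY = 1 − 259/860.5 ≈ 0.70.

0.70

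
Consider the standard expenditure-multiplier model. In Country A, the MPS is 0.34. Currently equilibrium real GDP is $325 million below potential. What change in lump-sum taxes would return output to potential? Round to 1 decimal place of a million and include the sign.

MPC = 1 − MPS = 1 − 0.34 = 0.66.
Spending multiplier = 1/(1 − MPC) = 1/(1 − 0.66) = 1/0.34 ≈ 2.941.
Tax multiplier = −c·k = −0.66/0.34 ≈ −1.941. Need ΔY = +$325 million, so ΔT = ΔY/(−c·k) = −(+$325 million) × 0.34 / 0.66 ≈ −$167.4 million.
The government should cut lump-sum taxes by $167.4 million.

−$167.4 million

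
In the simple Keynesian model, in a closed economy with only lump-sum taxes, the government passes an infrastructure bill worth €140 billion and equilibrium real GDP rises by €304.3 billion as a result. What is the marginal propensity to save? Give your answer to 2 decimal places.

Implied spending multiplier k = ΔY/ΔG = 304.3/140 ≈ 2.1736.
Since k = 1/(1 − MPC), MPC = 1 − 1/k = 1 − ΔG/ΔY = 1 − 140/304.3 ≈ 0.54.
MPS = 1 − MPC = 0.46.

0.46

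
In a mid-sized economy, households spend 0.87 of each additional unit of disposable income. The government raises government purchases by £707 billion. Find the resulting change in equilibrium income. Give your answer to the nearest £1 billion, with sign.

+£5,438 billion

Expenditure multiplier = 1/(1 − MPC) = 1/(1 − 0.87) = 1/0.13 ≈ 7.692.
ΔY = k × ΔG = (+£707 billion) / 0.13 ≈ +£5,438 billion.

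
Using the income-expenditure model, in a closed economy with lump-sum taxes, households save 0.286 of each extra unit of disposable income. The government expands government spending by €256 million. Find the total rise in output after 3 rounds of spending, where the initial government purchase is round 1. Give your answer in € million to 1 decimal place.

MPC = 1 − MPS = 1 − 0.286 = 0.714.
Round 1 adds ΔG = €256 million; each later round is MPC = 0.714 times the previous.
After 3 rounds: 256 + 182.784 + 130.507776 = ΔG·(1 − c^3)/(1 − c) = 256 × (1 − 0.363994344)/0.286 ≈ €569.3 million.

€569.3 million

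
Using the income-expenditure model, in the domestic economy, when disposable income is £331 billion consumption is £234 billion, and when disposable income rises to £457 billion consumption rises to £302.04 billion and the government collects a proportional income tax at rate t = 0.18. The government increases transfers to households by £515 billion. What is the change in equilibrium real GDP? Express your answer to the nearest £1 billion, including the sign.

+£499 billion

MPC = ΔC/ΔYd = (302.04 − 234)/(457 − 331) = 68.04/126 = 0.54.
The transfer change shifts disposable income by +£515 billion, so first-round consumption changes by c·ΔTR = 0.54 × (+£515 billion) = +£278.1 billion.
Expenditure multiplier = 1/(1 − c(1−t)) = 1/(1 − 0.54×0.82) = 1/0.5572 ≈ 1.795.
The transfer multiplier is c × k ≈ 0.969, so ΔY = k × (c·ΔTR) = (+£278.1 billion) / 0.5572 ≈ +£499 billion.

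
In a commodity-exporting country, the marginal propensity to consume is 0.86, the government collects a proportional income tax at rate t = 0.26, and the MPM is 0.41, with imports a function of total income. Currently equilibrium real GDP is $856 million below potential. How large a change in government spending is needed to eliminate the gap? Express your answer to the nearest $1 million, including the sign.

Spending multiplier = 1/(1 − c(1−t) + m) = 1/(1 − 0.86×0.74 + 0.41) = 1/0.7736 ≈ 1.293.
Need ΔY = +$856 million, so ΔG = ΔY/k = (+$856 million) × 0.7736 ≈ +$662 million.
The government should increase government spending by $662 million.

+$662 million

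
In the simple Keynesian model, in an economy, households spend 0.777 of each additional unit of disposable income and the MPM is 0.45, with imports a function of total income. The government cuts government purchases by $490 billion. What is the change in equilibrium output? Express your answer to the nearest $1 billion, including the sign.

Spending multiplier = 1/(1 − c + m) = 1/(1 − 0.777 + 0.45) = 1/0.673 ≈ 1.486.
ΔY = k × ΔG = (−$490 billion) / 0.673 ≈ −$728 billion.

−$728 billion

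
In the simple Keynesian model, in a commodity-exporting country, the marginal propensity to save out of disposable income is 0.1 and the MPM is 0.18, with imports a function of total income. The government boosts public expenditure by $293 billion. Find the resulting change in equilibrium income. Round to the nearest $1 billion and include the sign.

MPC = 1 − MPS = 1 − 0.1 = 0.9.
Expenditure multiplier = 1/(1 − c + m) = 1/(1 − 0.9 + 0.18) = 1/0.28 ≈ 3.571.
ΔY = k × ΔG = (+$293 billion) / 0.28 ≈ +$1,046 billion.

+$1,046 billion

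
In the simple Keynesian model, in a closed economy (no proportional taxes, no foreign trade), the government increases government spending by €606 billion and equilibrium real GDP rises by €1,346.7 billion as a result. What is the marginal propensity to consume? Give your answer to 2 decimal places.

0.55

Implied spending multiplier k = ΔY/ΔG = 1,346.7/606 ≈ 2.2223.
Since k = 1/(1 − MPC), MPC = 1 − 1/k = 1 − ΔG/ΔY = 1 − 606/1,346.7 ≈ 0.55.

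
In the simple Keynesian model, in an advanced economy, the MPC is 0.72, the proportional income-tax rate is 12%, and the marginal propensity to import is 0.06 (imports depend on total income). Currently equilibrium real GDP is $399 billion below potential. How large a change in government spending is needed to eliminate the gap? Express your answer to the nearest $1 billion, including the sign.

Spending multiplier = 1/(1 − c(1−t) + m) = 1/(1 − 0.72×0.88 + 0.06) = 1/0.4264 ≈ 2.345.
Need ΔY = +$399 billion, so ΔG = ΔY/k = (+$399 billion) × 0.4264 ≈ +$170 billion.
The government should increase government spending by $170 billion.

+$170 billion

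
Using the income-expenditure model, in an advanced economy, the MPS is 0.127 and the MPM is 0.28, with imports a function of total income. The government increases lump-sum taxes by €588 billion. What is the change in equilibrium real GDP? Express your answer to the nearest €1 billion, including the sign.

−€1,261 billion

MPC = 1 − MPS = 1 − 0.127 = 0.873.
A lump-sum tax change of +€588 billion shifts disposable income by −€588 billion; first-round consumption changes by −c × ΔT = −0.873 × (+€588 billion) = −€513.324 billion.
Expenditure multiplier = 1/(1 − c + m) = 1/(1 − 0.873 + 0.28) = 1/0.407 ≈ 2.457.
The tax multiplier is −c × k ≈ −2.145, so ΔY = k × (−c·ΔT) = (−€513.324 billion) / 0.407 ≈ −€1,261 billion.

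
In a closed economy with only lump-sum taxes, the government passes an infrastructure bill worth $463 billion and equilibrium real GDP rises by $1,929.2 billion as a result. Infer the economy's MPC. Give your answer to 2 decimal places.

0.76

Implied spending multiplier k = ΔY/ΔG = 1,929.2/463 ≈ 4.1667.
Since k = 1/(1 − MPC), MPC = 1 − 1/k = 1 − ΔG/ΔY = 1 − 463/1,929.2 ≈ 0.76.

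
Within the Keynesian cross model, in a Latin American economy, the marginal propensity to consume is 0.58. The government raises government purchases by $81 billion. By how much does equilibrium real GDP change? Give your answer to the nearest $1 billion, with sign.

Expenditure multiplier = 1/(1 − MPC) = 1/(1 − 0.58) = 1/0.42 ≈ 2.381.
ΔY = k × ΔG = (+$81 billion) / 0.42 ≈ +$193 billion.

+$193 billion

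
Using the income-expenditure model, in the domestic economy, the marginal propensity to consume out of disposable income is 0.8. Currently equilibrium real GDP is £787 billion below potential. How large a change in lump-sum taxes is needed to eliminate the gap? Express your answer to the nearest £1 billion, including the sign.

Spending multiplier = 1/(1 − MPC) = 1/(1 − 0.8) = 1/0.2 = 5.
Tax multiplier = −c·k = −0.8/0.2 = −4. Need ΔY = +£787 billion, so ΔT = ΔY/(−c·k) = −(+£787 billion) × 0.2 / 0.8 ≈ −£197 billion.
The government should cut lump-sum taxes by £197 billion.

−£197 billion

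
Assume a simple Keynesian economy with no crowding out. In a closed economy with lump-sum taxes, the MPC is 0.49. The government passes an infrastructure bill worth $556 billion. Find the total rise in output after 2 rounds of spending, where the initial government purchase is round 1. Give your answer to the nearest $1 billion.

Round 1 adds ΔG = $556 billion; each later round is MPC = 0.49 times the previous.
After 2 rounds: 556 + 272.44 = ΔG·(1 − c^2)/(1 − c) = 556 × (1 − 0.2401)/0.51 ≈ $828 billion.

$828 billion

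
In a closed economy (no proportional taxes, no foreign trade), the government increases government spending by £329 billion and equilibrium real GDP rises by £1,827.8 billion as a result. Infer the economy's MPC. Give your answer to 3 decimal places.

Implied spending multiplier k = ΔY/ΔG = 1,827.8/329 ≈ 5.5556.
Since k = 1/(1 − MPC), MPC = 1 − 1/k = 1 − ΔG/ΔY = 1 − 329/1,827.8 ≈ 0.820.

0.820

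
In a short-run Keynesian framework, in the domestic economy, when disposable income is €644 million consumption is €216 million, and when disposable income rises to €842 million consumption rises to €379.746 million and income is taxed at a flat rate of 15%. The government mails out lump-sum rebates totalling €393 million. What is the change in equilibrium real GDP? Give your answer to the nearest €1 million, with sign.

MPC = ΔC/ΔYd = (379.746 − 216)/(842 − 644) = 163.746/198 = 0.827.
A lump-sum tax change of −€393 million shifts disposable income by +€393 million; first-round consumption changes by −c × ΔT = −0.827 × (−€393 million) = +€325.011 million.
Expenditure multiplier = 1/(1 − c(1−t)) = 1/(1 − 0.827×0.85) = 1/0.29705 ≈ 3.366.
The tax multiplier is −c × k ≈ −2.784, so ΔY = k × (−c·ΔT) = (+€325.011 million) / 0.29705 ≈ +€1,094 million.

+€1,094 million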